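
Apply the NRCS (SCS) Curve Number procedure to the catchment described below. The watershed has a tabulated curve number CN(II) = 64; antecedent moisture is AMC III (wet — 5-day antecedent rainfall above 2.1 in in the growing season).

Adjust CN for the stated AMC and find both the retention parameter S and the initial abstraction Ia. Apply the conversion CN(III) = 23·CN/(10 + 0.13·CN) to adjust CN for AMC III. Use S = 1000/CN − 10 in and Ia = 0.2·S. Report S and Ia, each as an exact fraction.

S = 225/92 in ≈ 2.446 in; Ia = 45/92 in ≈ 0.489 in

Adjust CN=64 to AMC III: 23·64/(10 + 0.13·64) → 1472 ÷ (458/25) = 18400/229 ≈ 80.349
Retention S: 1000/CN − 10 with CN=80.349 → S = 225/92 ≈ 2.446 in
Initial abstraction Ia = S/5 = (225/92)/5 = 45/92 ≈ 0.489 in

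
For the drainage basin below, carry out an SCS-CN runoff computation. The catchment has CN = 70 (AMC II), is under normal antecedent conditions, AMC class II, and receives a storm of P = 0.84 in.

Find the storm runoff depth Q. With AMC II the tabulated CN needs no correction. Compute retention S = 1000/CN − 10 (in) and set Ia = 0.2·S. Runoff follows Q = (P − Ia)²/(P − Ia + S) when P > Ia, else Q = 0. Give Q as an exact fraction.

AMC II — tabulated CN = 70 applies directly.
S = 1000/70 − 10 = 30/7 in ≈ 4.286 in
Ia = 0.2·(30/7) = 6/7 in ≈ 0.857 in
P = 0.840 ≤ Ia = 0.857 in: entire storm abstracted, Q = 0.

Q = 0 in ≈ 0.000 in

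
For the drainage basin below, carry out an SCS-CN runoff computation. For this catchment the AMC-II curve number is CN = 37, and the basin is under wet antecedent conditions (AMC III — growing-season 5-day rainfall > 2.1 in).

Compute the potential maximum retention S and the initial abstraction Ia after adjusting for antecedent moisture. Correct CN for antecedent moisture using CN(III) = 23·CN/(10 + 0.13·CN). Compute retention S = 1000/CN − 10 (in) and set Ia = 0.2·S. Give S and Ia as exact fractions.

S = 6300/851 in ≈ 7.403 in; Ia = 1260/851 in ≈ 1.481 in

Adjust CN=37 to AMC III: 23·37/(10 + 0.13·37) → 851 ÷ (1481/100) = 85100/1481 ≈ 57.461
Retention S: 1000/CN − 10 with CN=57.461 → S = 6300/851 ≈ 7.403 in
Initial abstraction Ia = S/5 = (6300/851)/5 = 1260/851 ≈ 1.481 in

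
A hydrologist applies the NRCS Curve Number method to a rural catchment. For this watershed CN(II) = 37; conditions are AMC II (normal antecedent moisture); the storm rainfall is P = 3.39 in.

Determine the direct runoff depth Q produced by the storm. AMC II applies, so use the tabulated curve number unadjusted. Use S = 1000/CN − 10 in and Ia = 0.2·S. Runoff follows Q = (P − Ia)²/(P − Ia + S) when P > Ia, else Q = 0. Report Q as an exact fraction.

Average conditions: CN = 37 (no AMC adjustment).
S = 1000/37 − 10 = 630/37 in ≈ 17.027 in
Ia = 0.2S: 0.2·17.027 = 3.405 in (exactly 126/37)
P = 3.390 ≤ Ia = 3.405 in: entire storm abstracted, Q = 0.

Q = 0 in ≈ 0.000 in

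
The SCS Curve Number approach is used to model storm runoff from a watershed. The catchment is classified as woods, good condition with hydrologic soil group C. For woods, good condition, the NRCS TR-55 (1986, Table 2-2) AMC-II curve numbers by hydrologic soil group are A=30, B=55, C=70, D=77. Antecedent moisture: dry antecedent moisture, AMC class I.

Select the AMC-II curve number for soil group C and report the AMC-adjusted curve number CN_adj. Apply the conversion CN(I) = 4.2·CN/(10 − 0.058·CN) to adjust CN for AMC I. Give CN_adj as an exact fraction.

NRCS table: woods, good condition, soil group C → CN(II) = 70
Dry (AMC I): CN(I) = 4.2·70/(10 − 0.058·70) = 294/(297/50) = 4900/99 ≈ 49.495

CN_adj = 4900/99 ≈ 49.495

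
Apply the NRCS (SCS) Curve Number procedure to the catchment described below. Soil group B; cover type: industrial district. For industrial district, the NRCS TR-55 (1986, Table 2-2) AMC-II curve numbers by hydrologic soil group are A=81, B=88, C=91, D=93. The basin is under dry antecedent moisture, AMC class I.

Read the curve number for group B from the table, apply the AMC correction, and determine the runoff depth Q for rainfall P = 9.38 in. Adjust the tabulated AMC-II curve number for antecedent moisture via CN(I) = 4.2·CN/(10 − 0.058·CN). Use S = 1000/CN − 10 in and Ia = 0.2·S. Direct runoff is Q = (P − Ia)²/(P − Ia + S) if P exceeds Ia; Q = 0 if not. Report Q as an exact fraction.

Q = 1129833769/177535050 in ≈ 6.364 in

NRCS table: industrial district, soil group B → CN(II) = 88
Dry (AMC I): CN(I) = 4.2·88/(10 − 0.058·88) = (1848/5)/(612/125) = 3850/51 ≈ 75.490
Max retention: S = 1000/(3850/51) − 10 = 250/77 in (≈ 3.247 in)
Ia = 0.2·(250/77) = 50/77 in ≈ 0.649 in
Since P=9.380 > Ia=0.649: effective rainfall P−Ia = 33613/3850 in
Q: (33613/3850)² ÷ (46113/3850) = 1129833769/177535050 in (≈ 6.364 in)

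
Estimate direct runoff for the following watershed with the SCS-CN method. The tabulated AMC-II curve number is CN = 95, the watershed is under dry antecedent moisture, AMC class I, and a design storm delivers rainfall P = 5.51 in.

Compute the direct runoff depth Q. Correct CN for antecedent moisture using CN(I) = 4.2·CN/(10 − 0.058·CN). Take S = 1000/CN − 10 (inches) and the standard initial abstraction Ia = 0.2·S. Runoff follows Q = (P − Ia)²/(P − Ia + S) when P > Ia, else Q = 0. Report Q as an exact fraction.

Q = 44036602801/10367975100 in ≈ 4.247 in

Adjust CN=95 to AMC I: 4.2·95/(10 − 0.058·95) → 399 ÷ (449/100) = 39900/449 ≈ 88.864
Retention S: 1000/CN − 10 with CN=88.864 → S = 500/399 ≈ 1.253 in
Ia = 0.2·(500/399) = 100/399 in ≈ 0.251 in
Since P=5.510 > Ia=0.251: effective rainfall P−Ia = 209849/39900 in
Q = (209849/39900)²/((209849/39900) + 500/399) = (44036602801/1592010000)/(259849/39900) = 44036602801/10367975100 in ≈ 4.247 in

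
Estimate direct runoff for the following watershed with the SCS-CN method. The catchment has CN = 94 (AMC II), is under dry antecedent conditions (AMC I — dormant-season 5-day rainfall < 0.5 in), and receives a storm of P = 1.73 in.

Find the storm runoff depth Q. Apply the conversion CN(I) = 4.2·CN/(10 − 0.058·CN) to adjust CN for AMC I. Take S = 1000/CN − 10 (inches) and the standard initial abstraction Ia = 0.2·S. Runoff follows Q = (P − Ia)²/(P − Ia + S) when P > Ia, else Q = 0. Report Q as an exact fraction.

CN(I) from CN(II)=94: (4.2·94)/(10 − 0.058·94) = 32900/379 ≈ 86.807
S = 1000/(32900/379) − 10 = 500/329 in ≈ 1.520 in
Ia = 0.2·(500/329) = 100/329 in ≈ 0.304 in
Excess rainfall: 1.730 − 0.304 = 1.426 in; P > Ia so Q > 0
Q = (46917/32900)²/((46917/32900) + 500/329) = (2201204889/1082410000)/(96917/32900) = 2201204889/3188569300 in ≈ 0.690 in

Q = 2201204889/3188569300 in ≈ 0.690 in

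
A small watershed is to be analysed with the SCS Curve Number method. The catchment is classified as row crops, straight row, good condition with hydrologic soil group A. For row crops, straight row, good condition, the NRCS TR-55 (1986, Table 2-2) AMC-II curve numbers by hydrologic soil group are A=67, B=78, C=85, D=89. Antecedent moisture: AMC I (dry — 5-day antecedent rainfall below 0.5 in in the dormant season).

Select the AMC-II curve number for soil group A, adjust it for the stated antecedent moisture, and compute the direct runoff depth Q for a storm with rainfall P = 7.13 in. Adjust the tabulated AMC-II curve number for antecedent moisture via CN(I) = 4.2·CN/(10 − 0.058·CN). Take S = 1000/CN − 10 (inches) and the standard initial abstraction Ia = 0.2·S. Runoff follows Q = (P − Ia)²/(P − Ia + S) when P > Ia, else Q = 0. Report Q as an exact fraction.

NRCS table: row crops, straight row, good condition, soil group A → CN(II) = 67
Adjust CN=67 to AMC I: 4.2·67/(10 − 0.058·67) → (1407/5) ÷ (3057/500) = 46900/1019 ≈ 46.026
S = 1000/(46900/1019) − 10 = 5500/469 in ≈ 11.727 in
Ia = 0.2·(5500/469) = 1100/469 in ≈ 2.345 in
Excess rainfall: 7.130 − 2.345 = 4.785 in; P > Ia so Q > 0
Runoff Q = (P−Ia)²/(P−Ia+S) = (4.785)²/(4.785+11.727) = 50354013609/36319219300 ≈ 1.386 in

Q = 50354013609/36319219300 in ≈ 1.386 in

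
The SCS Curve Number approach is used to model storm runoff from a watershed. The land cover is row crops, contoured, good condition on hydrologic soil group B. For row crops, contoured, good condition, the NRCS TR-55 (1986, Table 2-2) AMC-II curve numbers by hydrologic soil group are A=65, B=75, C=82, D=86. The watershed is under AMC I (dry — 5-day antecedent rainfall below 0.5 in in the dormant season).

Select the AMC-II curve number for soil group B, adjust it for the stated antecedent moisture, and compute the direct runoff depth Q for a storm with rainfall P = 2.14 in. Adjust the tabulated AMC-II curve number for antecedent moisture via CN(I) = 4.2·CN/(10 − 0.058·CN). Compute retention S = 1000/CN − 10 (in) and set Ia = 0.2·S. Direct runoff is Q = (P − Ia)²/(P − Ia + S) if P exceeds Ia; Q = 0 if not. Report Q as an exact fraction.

Q = 3031081/84234150 in ≈ 0.036 in

NRCS table: row crops, contoured, good condition, soil group B → CN(II) = 75
CN(I) from CN(II)=75: (4.2·75)/(10 − 0.058·75) = 6300/113 ≈ 55.752
Retention S: 1000/CN − 10 with CN=55.752 → S = 500/63 ≈ 7.937 in
Ia = 0.2S: 0.2·7.937 = 1.587 in (exactly 100/63)
Since P=2.140 > Ia=1.587: effective rainfall P−Ia = 1741/3150 in
Q: (1741/3150)² ÷ (26741/3150) = 3031081/84234150 in (≈ 0.036 in)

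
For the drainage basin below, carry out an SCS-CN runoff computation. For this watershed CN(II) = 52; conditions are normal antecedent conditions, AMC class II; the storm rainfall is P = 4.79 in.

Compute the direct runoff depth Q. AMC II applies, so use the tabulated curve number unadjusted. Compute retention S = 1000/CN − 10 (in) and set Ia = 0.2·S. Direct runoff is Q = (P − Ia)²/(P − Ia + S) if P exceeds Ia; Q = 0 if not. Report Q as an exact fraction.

AMC II — tabulated CN = 52 applies directly.
Max retention: S = 1000/52 − 10 = 120/13 in (≈ 9.231 in)
Ia = 0.2S: 0.2·9.231 = 1.846 in (exactly 24/13)
P − Ia = 4.790 − 1.846 = 3827/1300 ≈ 2.944 in (> 0, runoff occurs)
Runoff Q = (P−Ia)²/(P−Ia+S) = (2.944)²/(2.944+9.231) = 14645929/20575100 ≈ 0.712 in

Q = 14645929/20575100 in ≈ 0.712 in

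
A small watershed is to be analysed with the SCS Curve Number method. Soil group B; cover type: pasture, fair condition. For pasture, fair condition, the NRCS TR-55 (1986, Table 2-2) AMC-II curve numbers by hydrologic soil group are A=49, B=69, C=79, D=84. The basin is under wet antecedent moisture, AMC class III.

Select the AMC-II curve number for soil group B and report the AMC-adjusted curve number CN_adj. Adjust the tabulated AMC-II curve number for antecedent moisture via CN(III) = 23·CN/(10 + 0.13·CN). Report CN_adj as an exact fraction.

NRCS table: pasture, fair condition, soil group B → CN(II) = 69
Adjust CN=69 to AMC III: 23·69/(10 + 0.13·69) → 1587 ÷ (1897/100) = 158700/1897 ≈ 83.658

CN_adj = 158700/1897 ≈ 83.658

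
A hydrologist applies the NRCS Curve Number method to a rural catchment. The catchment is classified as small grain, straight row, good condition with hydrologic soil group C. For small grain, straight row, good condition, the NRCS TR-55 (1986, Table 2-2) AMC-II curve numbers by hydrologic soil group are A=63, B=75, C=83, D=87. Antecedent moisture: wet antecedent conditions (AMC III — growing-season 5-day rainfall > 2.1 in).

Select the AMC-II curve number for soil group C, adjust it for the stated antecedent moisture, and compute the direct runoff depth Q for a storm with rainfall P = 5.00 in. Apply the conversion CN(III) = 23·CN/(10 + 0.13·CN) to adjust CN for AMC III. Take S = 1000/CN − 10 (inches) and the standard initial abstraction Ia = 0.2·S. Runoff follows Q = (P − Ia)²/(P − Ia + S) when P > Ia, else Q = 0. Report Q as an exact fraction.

Q = 16946405/4163529 in ≈ 4.070 in

NRCS table: small grain, straight row, good condition, soil group C → CN(II) = 83
CN(III) from CN(II)=83: (23·83)/(10 + 0.13·83) = 190900/2079 ≈ 91.823
S = 1000/(190900/2079) − 10 = 1700/1909 in ≈ 0.891 in
Initial abstraction Ia = S/5 = (1700/1909)/5 = 340/1909 ≈ 0.178 in
Excess rainfall: 5.000 − 0.178 = 4.822 in; P > Ia so Q > 0
Runoff Q = (P−Ia)²/(P−Ia+S) = (4.822)²/(4.822+0.891) = 16946405/4163529 ≈ 4.070 in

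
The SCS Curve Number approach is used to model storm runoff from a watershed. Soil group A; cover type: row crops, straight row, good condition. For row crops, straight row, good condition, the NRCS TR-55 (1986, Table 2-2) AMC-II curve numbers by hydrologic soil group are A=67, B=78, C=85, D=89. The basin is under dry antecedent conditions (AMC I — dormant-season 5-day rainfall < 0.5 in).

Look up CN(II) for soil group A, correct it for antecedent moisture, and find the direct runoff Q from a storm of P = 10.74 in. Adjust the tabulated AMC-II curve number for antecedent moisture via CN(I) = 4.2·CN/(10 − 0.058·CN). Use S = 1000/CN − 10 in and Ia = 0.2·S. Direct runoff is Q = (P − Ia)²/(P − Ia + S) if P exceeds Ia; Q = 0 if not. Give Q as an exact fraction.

Q = 38751103609/11064952850 in ≈ 3.502 in

NRCS table: row crops, straight row, good condition, soil group A → CN(II) = 67
CN(I) from CN(II)=67: (4.2·67)/(10 − 0.058·67) = 46900/1019 ≈ 46.026
S = 1000/(46900/1019) − 10 = 5500/469 in ≈ 11.727 in
Ia = 0.2S: 0.2·11.727 = 2.345 in (exactly 1100/469)
Excess rainfall: 10.740 − 2.345 = 8.395 in; P > Ia so Q > 0
Runoff Q = (P−Ia)²/(P−Ia+S) = (8.395)²/(8.395+11.727) = 38751103609/11064952850 ≈ 3.502 in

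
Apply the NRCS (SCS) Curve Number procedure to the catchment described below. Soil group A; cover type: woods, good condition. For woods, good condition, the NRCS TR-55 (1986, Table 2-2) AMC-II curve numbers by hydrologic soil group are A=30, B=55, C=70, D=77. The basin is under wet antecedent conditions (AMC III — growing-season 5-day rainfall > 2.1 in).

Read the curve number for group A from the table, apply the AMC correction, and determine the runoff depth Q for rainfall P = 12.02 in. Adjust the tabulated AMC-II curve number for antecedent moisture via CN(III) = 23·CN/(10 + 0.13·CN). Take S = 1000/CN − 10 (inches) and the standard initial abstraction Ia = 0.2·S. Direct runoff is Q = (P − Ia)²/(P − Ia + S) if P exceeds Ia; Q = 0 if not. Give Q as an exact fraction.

NRCS table: woods, good condition, soil group A → CN(II) = 30
CN(III) from CN(II)=30: (23·30)/(10 + 0.13·30) = 6900/139 ≈ 49.640
S = 1000/(6900/139) − 10 = 700/69 in ≈ 10.145 in
Ia = 0.2S: 0.2·10.145 = 2.029 in (exactly 140/69)
Since P=12.020 > Ia=2.029: effective rainfall P−Ia = 34469/3450 in
Runoff Q = (P−Ia)²/(P−Ia+S) = (9.991)²/(9.991+10.145) = 1188111961/239668050 ≈ 4.957 in

Q = 1188111961/239668050 in ≈ 4.957 in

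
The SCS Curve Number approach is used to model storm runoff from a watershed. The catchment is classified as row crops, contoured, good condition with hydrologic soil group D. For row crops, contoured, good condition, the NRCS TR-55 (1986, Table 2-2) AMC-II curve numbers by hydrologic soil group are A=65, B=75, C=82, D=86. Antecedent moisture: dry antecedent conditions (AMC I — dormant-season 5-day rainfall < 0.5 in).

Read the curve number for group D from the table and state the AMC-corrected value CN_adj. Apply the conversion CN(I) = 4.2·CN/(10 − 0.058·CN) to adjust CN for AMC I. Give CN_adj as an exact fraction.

CN_adj = 12900/179 ≈ 72.067

NRCS table: row crops, contoured, good condition, soil group D → CN(II) = 86
CN(I) from CN(II)=86: (4.2·86)/(10 − 0.058·86) = 12900/179 ≈ 72.067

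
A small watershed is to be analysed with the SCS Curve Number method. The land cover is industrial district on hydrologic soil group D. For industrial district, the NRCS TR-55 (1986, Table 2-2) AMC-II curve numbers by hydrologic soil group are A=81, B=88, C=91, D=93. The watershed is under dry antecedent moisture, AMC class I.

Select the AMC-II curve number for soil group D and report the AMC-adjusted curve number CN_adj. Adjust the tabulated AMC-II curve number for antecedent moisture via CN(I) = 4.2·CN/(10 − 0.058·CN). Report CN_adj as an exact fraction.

CN_adj = 27900/329 ≈ 84.802

NRCS table: industrial district, soil group D → CN(II) = 93
CN(I) from CN(II)=93: (4.2·93)/(10 − 0.058·93) = 27900/329 ≈ 84.802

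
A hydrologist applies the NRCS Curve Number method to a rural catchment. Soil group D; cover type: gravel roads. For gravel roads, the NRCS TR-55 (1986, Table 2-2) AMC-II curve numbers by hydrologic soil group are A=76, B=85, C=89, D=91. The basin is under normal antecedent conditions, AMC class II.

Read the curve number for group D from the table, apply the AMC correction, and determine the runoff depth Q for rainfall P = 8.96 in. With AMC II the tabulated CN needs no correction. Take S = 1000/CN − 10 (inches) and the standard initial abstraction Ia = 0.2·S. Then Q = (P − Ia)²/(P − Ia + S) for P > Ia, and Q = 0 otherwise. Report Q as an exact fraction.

Q = 99341089/12617150 in ≈ 7.873 in

NRCS table: gravel roads, soil group D → CN(II) = 91
CN(II) = 91; AMC II needs no correction.
S = 1000/91 − 10 = 90/91 in ≈ 0.989 in
Ia = 0.2S: 0.2·0.989 = 0.198 in (exactly 18/91)
P − Ia = 8.960 − 0.198 = 19934/2275 ≈ 8.762 in (> 0, runoff occurs)
Q: (19934/2275)² ÷ (22184/2275) = 99341089/12617150 in (≈ 7.873 in)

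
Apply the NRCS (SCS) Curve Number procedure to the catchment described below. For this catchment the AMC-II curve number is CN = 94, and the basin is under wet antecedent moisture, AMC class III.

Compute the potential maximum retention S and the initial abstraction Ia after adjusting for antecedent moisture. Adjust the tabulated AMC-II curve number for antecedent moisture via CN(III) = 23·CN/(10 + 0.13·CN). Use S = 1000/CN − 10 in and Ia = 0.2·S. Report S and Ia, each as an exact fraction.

S = 300/1081 in ≈ 0.278 in; Ia = 60/1081 in ≈ 0.056 in

Adjust CN=94 to AMC III: 23·94/(10 + 0.13·94) → 2162 ÷ (1111/50) = 108100/1111 ≈ 97.300
Retention S: 1000/CN − 10 with CN=97.300 → S = 300/1081 ≈ 0.278 in
Ia = 0.2S: 0.2·0.278 = 0.056 in (exactly 60/1081)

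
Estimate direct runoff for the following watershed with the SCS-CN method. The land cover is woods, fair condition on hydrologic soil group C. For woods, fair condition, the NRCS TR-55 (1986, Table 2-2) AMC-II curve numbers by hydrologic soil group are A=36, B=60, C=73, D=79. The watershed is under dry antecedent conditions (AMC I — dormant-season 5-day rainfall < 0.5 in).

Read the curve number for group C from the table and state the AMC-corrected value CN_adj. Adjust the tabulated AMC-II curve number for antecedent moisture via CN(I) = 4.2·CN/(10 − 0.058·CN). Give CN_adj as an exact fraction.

NRCS table: woods, fair condition, soil group C → CN(II) = 73
CN(I) from CN(II)=73: (4.2·73)/(10 − 0.058·73) = 51100/961 ≈ 53.174

CN_adj = 51100/961 ≈ 53.174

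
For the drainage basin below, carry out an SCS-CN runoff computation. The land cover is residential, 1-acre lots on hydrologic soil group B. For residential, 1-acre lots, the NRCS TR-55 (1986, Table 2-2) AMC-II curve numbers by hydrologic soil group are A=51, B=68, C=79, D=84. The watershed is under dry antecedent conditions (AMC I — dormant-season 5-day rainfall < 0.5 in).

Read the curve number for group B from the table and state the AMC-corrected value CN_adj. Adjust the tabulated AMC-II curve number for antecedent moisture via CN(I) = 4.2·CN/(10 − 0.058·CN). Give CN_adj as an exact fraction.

CN_adj = 35700/757 ≈ 47.160

NRCS table: residential, 1-acre lots, soil group B → CN(II) = 68
Adjust CN=68 to AMC I: 4.2·68/(10 − 0.058·68) → (1428/5) ÷ (757/125) = 35700/757 ≈ 47.160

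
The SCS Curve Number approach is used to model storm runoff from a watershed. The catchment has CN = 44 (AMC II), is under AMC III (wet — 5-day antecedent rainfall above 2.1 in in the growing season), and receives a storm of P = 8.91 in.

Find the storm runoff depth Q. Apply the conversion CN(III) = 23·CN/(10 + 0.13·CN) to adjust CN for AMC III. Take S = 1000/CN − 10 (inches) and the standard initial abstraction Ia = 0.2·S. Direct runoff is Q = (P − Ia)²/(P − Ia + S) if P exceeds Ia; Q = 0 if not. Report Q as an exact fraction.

Q = 38975840929/8536801900 in ≈ 4.566 in

Adjust CN=44 to AMC III: 23·44/(10 + 0.13·44) → 1012 ÷ (393/25) = 25300/393 ≈ 64.377
Retention S: 1000/CN − 10 with CN=64.377 → S = 1400/253 ≈ 5.534 in
Ia = 0.2·(1400/253) = 280/253 in ≈ 1.107 in
P − Ia = 8.910 − 1.107 = 197423/25300 ≈ 7.803 in (> 0, runoff occurs)
Runoff Q = (P−Ia)²/(P−Ia+S) = (7.803)²/(7.803+5.534) = 38975840929/8536801900 ≈ 4.566 in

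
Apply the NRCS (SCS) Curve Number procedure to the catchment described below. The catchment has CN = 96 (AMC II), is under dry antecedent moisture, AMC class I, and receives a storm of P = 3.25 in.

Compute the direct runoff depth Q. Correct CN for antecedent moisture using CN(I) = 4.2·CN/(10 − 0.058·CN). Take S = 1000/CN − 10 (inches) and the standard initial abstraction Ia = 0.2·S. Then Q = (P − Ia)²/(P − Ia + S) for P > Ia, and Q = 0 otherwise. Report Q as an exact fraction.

Q = 591361/256788 in ≈ 2.303 in

CN(I) from CN(II)=96: (4.2·96)/(10 − 0.058·96) = 25200/277 ≈ 90.975
S = 1000/(25200/277) − 10 = 125/126 in ≈ 0.992 in
Ia = 0.2·(125/126) = 25/126 in ≈ 0.198 in
Excess rainfall: 3.250 − 0.198 = 3.052 in; P > Ia so Q > 0
Q = (769/252)²/((769/252) + 125/126) = (591361/63504)/(1019/252) = 591361/256788 in ≈ 2.303 in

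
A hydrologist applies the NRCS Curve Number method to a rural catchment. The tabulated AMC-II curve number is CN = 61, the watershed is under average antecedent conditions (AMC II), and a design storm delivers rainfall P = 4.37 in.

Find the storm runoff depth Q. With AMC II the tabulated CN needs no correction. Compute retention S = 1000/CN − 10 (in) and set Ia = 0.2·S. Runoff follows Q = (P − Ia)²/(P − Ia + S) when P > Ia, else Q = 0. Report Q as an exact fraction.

Q = 355586449/352927700 in ≈ 1.008 in

Average conditions: CN = 61 (no AMC adjustment).
S = 1000/61 − 10 = 390/61 in ≈ 6.393 in
Ia = 0.2S: 0.2·6.393 = 1.279 in (exactly 78/61)
Excess rainfall: 4.370 − 1.279 = 3.091 in; P > Ia so Q > 0
Q: (18857/6100)² ÷ (57857/6100) = 355586449/352927700 in (≈ 1.008 in)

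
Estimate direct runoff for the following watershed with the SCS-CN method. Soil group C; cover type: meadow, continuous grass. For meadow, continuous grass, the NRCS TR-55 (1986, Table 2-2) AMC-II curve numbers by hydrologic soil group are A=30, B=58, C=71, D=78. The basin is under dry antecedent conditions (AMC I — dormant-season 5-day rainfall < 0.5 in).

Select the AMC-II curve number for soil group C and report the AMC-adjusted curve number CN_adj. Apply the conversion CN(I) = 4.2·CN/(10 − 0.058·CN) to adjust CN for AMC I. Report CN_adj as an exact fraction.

NRCS table: meadow, continuous grass, soil group C → CN(II) = 71
Dry (AMC I): CN(I) = 4.2·71/(10 − 0.058·71) = (1491/5)/(2941/500) = 149100/2941 ≈ 50.697

CN_adj = 149100/2941 ≈ 50.697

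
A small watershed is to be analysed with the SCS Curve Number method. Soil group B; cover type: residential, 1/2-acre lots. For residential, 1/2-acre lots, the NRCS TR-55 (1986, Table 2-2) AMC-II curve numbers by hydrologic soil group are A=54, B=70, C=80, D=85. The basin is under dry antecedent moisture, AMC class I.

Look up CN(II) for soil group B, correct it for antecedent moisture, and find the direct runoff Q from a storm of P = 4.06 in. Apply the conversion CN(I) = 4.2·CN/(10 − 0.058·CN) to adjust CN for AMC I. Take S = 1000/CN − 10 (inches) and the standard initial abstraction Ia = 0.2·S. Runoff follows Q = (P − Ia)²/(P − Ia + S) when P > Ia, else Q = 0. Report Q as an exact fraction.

NRCS table: residential, 1/2-acre lots, soil group B → CN(II) = 70
Dry (AMC I): CN(I) = 4.2·70/(10 − 0.058·70) = 294/(297/50) = 4900/99 ≈ 49.495
Max retention: S = 1000/(4900/99) − 10 = 500/49 in (≈ 10.204 in)
Initial abstraction Ia = S/5 = (500/49)/5 = 100/49 ≈ 2.041 in
P − Ia = 4.060 − 2.041 = 4947/2450 ≈ 2.019 in (> 0, runoff occurs)
Q = (4947/2450)²/((4947/2450) + 500/49) = (24472809/6002500)/(29947/2450) = 24472809/73370150 in ≈ 0.334 in

Q = 24472809/73370150 in ≈ 0.334 in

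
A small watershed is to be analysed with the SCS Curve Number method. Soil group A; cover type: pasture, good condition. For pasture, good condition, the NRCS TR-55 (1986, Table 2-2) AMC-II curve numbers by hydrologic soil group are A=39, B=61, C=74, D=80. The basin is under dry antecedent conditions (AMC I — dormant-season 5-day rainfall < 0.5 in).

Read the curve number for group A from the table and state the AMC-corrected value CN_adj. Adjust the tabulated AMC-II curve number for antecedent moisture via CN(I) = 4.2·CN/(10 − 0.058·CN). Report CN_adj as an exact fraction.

CN_adj = 81900/3869 ≈ 21.168

NRCS table: pasture, good condition, soil group A → CN(II) = 39
Adjust CN=39 to AMC I: 4.2·39/(10 − 0.058·39) → (819/5) ÷ (3869/500) = 81900/3869 ≈ 21.168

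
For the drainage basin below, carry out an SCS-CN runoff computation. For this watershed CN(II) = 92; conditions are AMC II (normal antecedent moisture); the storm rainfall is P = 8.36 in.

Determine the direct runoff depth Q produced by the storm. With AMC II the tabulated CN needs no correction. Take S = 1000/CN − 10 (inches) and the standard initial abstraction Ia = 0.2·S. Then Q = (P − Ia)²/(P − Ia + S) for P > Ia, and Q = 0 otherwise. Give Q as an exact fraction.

Q = 22155849/2994025 in ≈ 7.400 in

Average conditions: CN = 92 (no AMC adjustment).
S = 1000/92 − 10 = 20/23 in ≈ 0.870 in
Ia = 0.2·(20/23) = 4/23 in ≈ 0.174 in
Since P=8.360 > Ia=0.174: effective rainfall P−Ia = 4707/575 in
Q: (4707/575)² ÷ (5207/575) = 22155849/2994025 in (≈ 7.400 in)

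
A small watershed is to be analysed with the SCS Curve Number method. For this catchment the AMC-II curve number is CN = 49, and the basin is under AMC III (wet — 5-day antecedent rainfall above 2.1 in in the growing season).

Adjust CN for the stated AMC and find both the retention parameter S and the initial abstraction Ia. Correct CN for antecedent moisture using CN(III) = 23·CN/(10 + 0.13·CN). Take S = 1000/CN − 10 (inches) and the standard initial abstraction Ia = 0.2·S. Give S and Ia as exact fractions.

Adjust CN=49 to AMC III: 23·49/(10 + 0.13·49) → 1127 ÷ (1637/100) = 112700/1637 ≈ 68.845
S = 1000/(112700/1637) − 10 = 5100/1127 in ≈ 4.525 in
Initial abstraction Ia = S/5 = (5100/1127)/5 = 1020/1127 ≈ 0.905 in

S = 5100/1127 in ≈ 4.525 in; Ia = 1020/1127 in ≈ 0.905 in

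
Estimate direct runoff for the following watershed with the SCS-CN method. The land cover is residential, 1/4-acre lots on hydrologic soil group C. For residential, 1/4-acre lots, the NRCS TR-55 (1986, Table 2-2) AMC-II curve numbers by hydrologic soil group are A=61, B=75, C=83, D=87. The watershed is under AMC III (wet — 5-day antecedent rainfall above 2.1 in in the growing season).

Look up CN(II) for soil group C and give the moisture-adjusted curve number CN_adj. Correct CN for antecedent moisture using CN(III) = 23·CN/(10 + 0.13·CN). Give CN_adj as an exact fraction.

NRCS table: residential, 1/4-acre lots, soil group C → CN(II) = 83
CN(III) from CN(II)=83: (23·83)/(10 + 0.13·83) = 190900/2079 ≈ 91.823

CN_adj = 190900/2079 ≈ 91.823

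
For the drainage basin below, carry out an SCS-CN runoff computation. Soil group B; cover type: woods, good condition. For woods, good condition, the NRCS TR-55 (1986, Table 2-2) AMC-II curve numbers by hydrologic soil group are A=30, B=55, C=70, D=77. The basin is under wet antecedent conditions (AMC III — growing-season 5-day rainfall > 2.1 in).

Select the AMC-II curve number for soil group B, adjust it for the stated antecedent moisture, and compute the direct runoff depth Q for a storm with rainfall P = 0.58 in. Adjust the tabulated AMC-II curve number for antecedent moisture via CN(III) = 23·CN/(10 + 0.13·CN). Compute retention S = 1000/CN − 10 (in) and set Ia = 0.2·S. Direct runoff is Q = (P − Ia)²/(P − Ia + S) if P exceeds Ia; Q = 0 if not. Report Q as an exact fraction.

Q = 0 in ≈ 0.000 in

NRCS table: woods, good condition, soil group B → CN(II) = 55
Adjust CN=55 to AMC III: 23·55/(10 + 0.13·55) → 1265 ÷ (343/20) = 25300/343 ≈ 73.761
Max retention: S = 1000/(25300/343) − 10 = 900/253 in (≈ 3.557 in)
Initial abstraction Ia = S/5 = (900/253)/5 = 180/253 ≈ 0.711 in
P = 0.580 ≤ Ia = 0.711 in: entire storm abstracted, Q = 0.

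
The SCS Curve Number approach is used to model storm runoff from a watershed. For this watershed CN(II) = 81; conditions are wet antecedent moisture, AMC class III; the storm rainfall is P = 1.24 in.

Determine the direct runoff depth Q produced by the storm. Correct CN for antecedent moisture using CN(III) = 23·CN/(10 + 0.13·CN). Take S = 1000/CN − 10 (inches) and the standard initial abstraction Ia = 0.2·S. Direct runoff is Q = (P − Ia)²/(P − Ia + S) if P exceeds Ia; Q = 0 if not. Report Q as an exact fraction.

Q = 2328352009/4459695975 in ≈ 0.522 in

Wet (AMC III): CN(III) = 23·81/(10 + 0.13·81) = 1863/(2053/100) = 186300/2053 ≈ 90.745
Retention S: 1000/CN − 10 with CN=90.745 → S = 1900/1863 ≈ 1.020 in
Ia = 0.2·(1900/1863) = 380/1863 in ≈ 0.204 in
Excess rainfall: 1.240 − 0.204 = 1.036 in; P > Ia so Q > 0
Q = (48253/46575)²/((48253/46575) + 1900/1863) = (2328352009/2169230625)/(95753/46575) = 2328352009/4459695975 in ≈ 0.522 in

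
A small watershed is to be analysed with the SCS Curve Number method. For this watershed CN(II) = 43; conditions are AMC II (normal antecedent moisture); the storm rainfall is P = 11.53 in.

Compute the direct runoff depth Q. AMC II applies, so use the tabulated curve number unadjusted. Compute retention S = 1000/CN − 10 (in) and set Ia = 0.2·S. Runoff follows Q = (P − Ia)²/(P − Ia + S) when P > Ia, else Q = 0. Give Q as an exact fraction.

CN(II) = 43; AMC II needs no correction.
Max retention: S = 1000/43 − 10 = 570/43 in (≈ 13.256 in)
Initial abstraction Ia = S/5 = (570/43)/5 = 114/43 ≈ 2.651 in
P − Ia = 11.530 − 2.651 = 38179/4300 ≈ 8.879 in (> 0, runoff occurs)
Q = (38179/4300)²/((38179/4300) + 570/43) = (1457636041/18490000)/(95179/4300) = 1457636041/409269700 in ≈ 3.562 in

Q = 1457636041/409269700 in ≈ 3.562 in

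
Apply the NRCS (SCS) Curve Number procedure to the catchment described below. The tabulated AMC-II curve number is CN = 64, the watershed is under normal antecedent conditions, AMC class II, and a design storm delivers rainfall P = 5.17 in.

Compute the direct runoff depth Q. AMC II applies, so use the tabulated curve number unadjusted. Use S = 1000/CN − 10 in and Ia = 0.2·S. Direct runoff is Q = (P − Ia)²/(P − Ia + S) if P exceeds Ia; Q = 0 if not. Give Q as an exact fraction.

Q = 654481/386800 in ≈ 1.692 in

CN(II) = 64; AMC II needs no correction.
S = 1000/64 − 10 = 45/8 in ≈ 5.625 in
Ia = 0.2·(45/8) = 9/8 in ≈ 1.125 in
Since P=5.170 > Ia=1.125: effective rainfall P−Ia = 809/200 in
Runoff Q = (P−Ia)²/(P−Ia+S) = (4.045)²/(4.045+5.625) = 654481/386800 ≈ 1.692 in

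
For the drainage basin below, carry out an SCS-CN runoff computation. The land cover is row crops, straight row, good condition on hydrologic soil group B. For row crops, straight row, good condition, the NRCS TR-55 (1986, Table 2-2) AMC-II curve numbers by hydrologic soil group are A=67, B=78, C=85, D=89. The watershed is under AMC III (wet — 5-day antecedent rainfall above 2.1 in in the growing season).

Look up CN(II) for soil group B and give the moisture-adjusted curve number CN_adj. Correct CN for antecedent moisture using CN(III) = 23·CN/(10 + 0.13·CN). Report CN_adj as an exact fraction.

CN_adj = 89700/1007 ≈ 89.076

NRCS table: row crops, straight row, good condition, soil group B → CN(II) = 78
Wet (AMC III): CN(III) = 23·78/(10 + 0.13·78) = 1794/(1007/50) = 89700/1007 ≈ 89.076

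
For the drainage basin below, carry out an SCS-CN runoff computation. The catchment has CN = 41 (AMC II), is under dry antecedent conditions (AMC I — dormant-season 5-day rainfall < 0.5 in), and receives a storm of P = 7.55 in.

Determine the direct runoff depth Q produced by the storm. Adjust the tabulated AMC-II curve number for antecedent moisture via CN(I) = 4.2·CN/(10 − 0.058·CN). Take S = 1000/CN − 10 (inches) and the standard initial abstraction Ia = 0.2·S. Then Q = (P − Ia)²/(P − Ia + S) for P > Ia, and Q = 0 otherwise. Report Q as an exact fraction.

Dry (AMC I): CN(I) = 4.2·41/(10 − 0.058·41) = (861/5)/(3811/500) = 86100/3811 ≈ 22.592
Max retention: S = 1000/(86100/3811) − 10 = 29500/861 in (≈ 34.262 in)
Ia = 0.2·(29500/861) = 5900/861 in ≈ 6.852 in
Since P=7.550 > Ia=6.852: effective rainfall P−Ia = 12011/17220 in
Runoff Q = (P−Ia)²/(P−Ia+S) = (0.698)²/(0.698+34.262) = 144264121/10366629420 ≈ 0.014 in

Q = 144264121/10366629420 in ≈ 0.014 in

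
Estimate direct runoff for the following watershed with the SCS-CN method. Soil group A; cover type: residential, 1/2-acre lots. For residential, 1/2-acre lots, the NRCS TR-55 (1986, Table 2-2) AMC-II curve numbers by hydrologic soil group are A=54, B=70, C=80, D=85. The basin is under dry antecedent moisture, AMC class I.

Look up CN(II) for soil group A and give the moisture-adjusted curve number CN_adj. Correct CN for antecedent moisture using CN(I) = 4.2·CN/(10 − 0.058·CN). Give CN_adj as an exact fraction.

CN_adj = 56700/1717 ≈ 33.023

NRCS table: residential, 1/2-acre lots, soil group A → CN(II) = 54
Adjust CN=54 to AMC I: 4.2·54/(10 − 0.058·54) → (1134/5) ÷ (1717/250) = 56700/1717 ≈ 33.023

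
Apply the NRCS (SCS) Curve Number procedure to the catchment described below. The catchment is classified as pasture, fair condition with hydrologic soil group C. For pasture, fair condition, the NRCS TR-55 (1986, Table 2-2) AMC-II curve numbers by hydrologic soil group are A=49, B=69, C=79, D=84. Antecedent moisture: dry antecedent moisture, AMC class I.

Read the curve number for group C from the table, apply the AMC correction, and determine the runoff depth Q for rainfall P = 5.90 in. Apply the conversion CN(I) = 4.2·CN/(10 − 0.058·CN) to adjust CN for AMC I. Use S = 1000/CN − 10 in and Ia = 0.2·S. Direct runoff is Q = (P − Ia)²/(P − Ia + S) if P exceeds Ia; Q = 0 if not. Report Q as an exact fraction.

Q = 13402921/6842190 in ≈ 1.959 in

NRCS table: pasture, fair condition, soil group C → CN(II) = 79
Dry (AMC I): CN(I) = 4.2·79/(10 − 0.058·79) = (1659/5)/(2709/500) = 7900/129 ≈ 61.240
S = 1000/(7900/129) − 10 = 500/79 in ≈ 6.329 in
Ia = 0.2·(500/79) = 100/79 in ≈ 1.266 in
P − Ia = 5.900 − 1.266 = 3661/790 ≈ 4.634 in (> 0, runoff occurs)
Q = (3661/790)²/((3661/790) + 500/79) = (13402921/624100)/(8661/790) = 13402921/6842190 in ≈ 1.959 in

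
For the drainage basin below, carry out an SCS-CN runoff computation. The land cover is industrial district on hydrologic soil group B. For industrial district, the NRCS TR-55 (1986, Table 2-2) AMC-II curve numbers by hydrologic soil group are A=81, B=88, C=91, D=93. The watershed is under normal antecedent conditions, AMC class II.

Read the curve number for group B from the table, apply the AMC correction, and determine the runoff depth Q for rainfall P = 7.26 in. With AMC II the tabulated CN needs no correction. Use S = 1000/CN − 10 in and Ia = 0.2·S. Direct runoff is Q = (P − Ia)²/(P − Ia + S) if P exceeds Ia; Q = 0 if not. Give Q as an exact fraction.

NRCS table: industrial district, soil group B → CN(II) = 88
Average conditions: CN = 88 (no AMC adjustment).
Max retention: S = 1000/88 − 10 = 15/11 in (≈ 1.364 in)
Ia = 0.2·(15/11) = 3/11 in ≈ 0.273 in
Since P=7.260 > Ia=0.273: effective rainfall P−Ia = 3843/550 in
Q = (3843/550)²/((3843/550) + 15/11) = (14768649/302500)/(4593/550) = 4922883/842050 in ≈ 5.846 in

Q = 4922883/842050 in ≈ 5.846 in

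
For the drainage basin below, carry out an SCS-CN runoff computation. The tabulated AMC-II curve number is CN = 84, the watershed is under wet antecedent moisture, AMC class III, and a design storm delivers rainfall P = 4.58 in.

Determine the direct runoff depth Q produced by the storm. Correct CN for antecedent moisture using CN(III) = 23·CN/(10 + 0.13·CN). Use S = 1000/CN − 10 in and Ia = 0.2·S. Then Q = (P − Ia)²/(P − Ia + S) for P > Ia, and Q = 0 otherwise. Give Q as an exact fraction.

Q = 11365052449/3057559050 in ≈ 3.717 in

Wet (AMC III): CN(III) = 23·84/(10 + 0.13·84) = 1932/(523/25) = 48300/523 ≈ 92.352
Retention S: 1000/CN − 10 with CN=92.352 → S = 400/483 ≈ 0.828 in
Ia = 0.2S: 0.2·0.828 = 0.166 in (exactly 80/483)
Since P=4.580 > Ia=0.166: effective rainfall P−Ia = 106607/24150 in
Runoff Q = (P−Ia)²/(P−Ia+S) = (4.414)²/(4.414+0.828) = 11365052449/3057559050 ≈ 3.717 in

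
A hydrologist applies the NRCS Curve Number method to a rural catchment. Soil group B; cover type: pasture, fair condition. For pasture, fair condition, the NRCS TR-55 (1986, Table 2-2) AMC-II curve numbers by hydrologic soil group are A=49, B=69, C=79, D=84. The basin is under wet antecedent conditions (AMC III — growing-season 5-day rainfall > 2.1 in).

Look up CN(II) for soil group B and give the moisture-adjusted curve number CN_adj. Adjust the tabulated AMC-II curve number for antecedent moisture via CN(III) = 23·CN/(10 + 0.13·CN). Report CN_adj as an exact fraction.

CN_adj = 158700/1897 ≈ 83.658

NRCS table: pasture, fair condition, soil group B → CN(II) = 69
Wet (AMC III): CN(III) = 23·69/(10 + 0.13·69) = 1587/(1897/100) = 158700/1897 ≈ 83.658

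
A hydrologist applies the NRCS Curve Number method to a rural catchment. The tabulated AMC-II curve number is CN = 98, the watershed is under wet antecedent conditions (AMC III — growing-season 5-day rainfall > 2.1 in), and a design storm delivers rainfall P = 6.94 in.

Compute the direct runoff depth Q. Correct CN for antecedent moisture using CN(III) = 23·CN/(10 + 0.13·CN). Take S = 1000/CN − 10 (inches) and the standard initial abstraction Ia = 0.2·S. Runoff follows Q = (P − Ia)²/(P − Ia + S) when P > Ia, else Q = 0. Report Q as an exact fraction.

Wet (AMC III): CN(III) = 23·98/(10 + 0.13·98) = 2254/(1137/50) = 112700/1137 ≈ 99.120
S = 1000/(112700/1137) − 10 = 100/1127 in ≈ 0.089 in
Initial abstraction Ia = S/5 = (100/1127)/5 = 20/1127 ≈ 0.018 in
Since P=6.940 > Ia=0.018: effective rainfall P−Ia = 390069/56350 in
Runoff Q = (P−Ia)²/(P−Ia+S) = (6.922)²/(6.922+0.089) = 152153824761/22262138150 ≈ 6.835 in

Q = 152153824761/22262138150 in ≈ 6.835 in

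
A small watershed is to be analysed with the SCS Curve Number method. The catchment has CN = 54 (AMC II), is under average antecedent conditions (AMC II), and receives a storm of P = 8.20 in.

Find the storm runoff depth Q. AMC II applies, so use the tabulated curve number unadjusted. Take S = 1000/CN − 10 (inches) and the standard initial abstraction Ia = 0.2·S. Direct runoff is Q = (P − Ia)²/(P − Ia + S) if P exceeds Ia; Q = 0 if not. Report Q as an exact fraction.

AMC II — tabulated CN = 54 applies directly.
Max retention: S = 1000/54 − 10 = 230/27 in (≈ 8.519 in)
Ia = 0.2S: 0.2·8.519 = 1.704 in (exactly 46/27)
Since P=8.200 > Ia=1.704: effective rainfall P−Ia = 877/135 in
Runoff Q = (P−Ia)²/(P−Ia+S) = (6.496)²/(6.496+8.519) = 769129/273645 ≈ 2.811 in

Q = 769129/273645 in ≈ 2.811 in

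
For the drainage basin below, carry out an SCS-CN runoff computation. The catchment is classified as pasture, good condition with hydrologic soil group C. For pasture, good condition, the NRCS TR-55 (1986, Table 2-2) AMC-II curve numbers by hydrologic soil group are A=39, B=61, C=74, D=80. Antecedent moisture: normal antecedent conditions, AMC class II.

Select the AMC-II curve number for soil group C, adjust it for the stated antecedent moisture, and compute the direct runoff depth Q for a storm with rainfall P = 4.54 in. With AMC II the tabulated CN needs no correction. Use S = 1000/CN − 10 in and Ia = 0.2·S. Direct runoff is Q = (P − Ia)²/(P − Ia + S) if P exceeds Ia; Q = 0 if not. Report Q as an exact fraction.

Q = 50395801/25158150 in ≈ 2.003 in

NRCS table: pasture, good condition, soil group C → CN(II) = 74
CN(II) = 74; AMC II needs no correction.
S = 1000/74 − 10 = 130/37 in ≈ 3.514 in
Ia = 0.2·(130/37) = 26/37 in ≈ 0.703 in
Since P=4.540 > Ia=0.703: effective rainfall P−Ia = 7099/1850 in
Q = (7099/1850)²/((7099/1850) + 130/37) = (50395801/3422500)/(13599/1850) = 50395801/25158150 in ≈ 2.003 in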